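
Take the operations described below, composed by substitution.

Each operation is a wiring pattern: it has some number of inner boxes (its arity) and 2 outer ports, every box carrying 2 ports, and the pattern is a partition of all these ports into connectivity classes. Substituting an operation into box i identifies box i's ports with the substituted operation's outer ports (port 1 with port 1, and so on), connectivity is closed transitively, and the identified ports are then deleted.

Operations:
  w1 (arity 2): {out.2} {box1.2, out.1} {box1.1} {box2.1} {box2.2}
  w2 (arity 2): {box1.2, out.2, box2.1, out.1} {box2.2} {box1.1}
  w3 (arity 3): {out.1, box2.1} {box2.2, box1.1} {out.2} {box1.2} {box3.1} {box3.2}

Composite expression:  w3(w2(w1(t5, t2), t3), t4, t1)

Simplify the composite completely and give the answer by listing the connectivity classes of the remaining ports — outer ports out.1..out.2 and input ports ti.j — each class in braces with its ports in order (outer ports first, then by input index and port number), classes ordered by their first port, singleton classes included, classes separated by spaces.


Two ports join when wires chain via w3-identified ports.
the subtree at w1 composes to {out.1, t5.2} {out.2} {t2.1} {t2.2} {t5.1} on (t5, t2); out.j = own outer ports
the subtree at w2 composes to {out.1, out.2, t3.1} {t2.1} {t2.2} {t3.2} {t5.1} {t5.2} on (t5, t2, t3); out.j = own outer ports
the subtree at w3 composes to {out.1, t4.1} {out.2} {t1.1} {t1.2} {t2.1} {t2.2} {t3.1, t4.2} {t3.2} {t5.1} {t5.2} on (t5, t2, t3, t4, t1); out.j = own outer ports

{out.1, t4.1} {out.2} {t1.1} {t1.2} {t2.1} {t2.2} {t3.1, t4.2} {t3.2} {t5.1} {t5.2}


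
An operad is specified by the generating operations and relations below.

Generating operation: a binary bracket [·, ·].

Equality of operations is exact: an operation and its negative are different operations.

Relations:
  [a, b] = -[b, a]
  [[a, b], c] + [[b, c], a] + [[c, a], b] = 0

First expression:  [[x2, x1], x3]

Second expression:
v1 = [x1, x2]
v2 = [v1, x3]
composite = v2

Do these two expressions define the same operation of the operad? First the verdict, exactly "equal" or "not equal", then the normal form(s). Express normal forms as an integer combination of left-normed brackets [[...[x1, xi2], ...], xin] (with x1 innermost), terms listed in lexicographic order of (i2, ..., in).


not equal: they reduce to -[[x1, x2], x3] and [[x1, x2], x3]

The first expression, normalized: -[[x1, x2], x3]
The second expression, normalized: [[x1, x2], x3]
Distinct normal forms: not equal.


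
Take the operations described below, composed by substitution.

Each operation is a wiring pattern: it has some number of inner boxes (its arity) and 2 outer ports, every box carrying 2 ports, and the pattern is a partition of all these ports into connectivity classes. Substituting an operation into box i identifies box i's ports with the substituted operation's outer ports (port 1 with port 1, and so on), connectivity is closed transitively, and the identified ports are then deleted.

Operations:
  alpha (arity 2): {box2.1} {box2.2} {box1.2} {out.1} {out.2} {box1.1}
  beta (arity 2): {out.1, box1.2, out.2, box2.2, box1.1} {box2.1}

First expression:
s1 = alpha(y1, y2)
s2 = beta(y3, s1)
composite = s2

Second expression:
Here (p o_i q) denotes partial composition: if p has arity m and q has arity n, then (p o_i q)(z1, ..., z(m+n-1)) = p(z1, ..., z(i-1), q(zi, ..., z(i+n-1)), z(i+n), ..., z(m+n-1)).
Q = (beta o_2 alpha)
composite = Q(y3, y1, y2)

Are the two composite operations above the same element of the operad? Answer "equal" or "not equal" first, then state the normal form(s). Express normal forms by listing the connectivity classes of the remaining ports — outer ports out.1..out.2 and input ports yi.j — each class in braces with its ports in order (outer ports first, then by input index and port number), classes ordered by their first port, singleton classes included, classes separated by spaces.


equal — both sides give {out.1, out.2, y3.1, y3.2} {y1.1} {y1.2} {y2.1} {y2.2}

Reducing the first expression gives {out.1, out.2, y3.1, y3.2} {y1.1} {y1.2} {y2.1} {y2.2}
Reducing the second expression gives {out.1, out.2, y3.1, y3.2} {y1.1} {y1.2} {y2.1} {y2.2}
Identical normal forms: equal.


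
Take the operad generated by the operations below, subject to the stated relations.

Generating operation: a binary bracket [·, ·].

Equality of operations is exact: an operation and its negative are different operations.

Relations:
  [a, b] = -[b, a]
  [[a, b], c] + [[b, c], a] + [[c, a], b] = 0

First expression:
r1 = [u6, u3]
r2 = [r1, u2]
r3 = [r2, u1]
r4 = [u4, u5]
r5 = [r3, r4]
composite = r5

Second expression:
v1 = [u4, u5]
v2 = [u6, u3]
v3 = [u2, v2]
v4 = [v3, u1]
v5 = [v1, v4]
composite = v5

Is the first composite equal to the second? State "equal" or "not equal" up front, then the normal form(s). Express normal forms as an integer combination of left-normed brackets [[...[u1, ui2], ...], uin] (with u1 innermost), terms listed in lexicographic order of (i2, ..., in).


equal: each reduces to -[[[[[u1, u2], u3], u6], u4], u5] + [[[[[u1, u2], u3], u6], u5], u4] + [[[[[u1, u2], u6], u3], u4], u5] - [[[[[u1, u2], u6], u3], u5], u4] + [[[[[u1, u3], u6], u2], u4], u5] - [[[[[u1, u3], u6], u2], u5], u4] - [[[[[u1, u6], u3], u2], u4], u5] + [[[[[u1, u6], u3], u2], u5], u4]


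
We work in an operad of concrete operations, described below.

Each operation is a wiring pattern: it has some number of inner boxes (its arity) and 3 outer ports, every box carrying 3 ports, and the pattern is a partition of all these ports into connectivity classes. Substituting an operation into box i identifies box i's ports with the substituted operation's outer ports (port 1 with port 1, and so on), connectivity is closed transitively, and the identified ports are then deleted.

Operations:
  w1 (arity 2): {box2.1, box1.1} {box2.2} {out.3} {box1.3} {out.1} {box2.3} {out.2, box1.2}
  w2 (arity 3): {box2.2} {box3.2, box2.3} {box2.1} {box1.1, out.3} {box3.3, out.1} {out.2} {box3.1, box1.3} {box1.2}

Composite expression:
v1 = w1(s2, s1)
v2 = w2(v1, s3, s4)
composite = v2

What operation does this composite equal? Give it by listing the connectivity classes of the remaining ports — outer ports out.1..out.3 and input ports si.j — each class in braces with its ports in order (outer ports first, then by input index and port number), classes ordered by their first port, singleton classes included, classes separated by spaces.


{out.1, s4.3} {out.2} {out.3} {s1.1, s2.1} {s1.2} {s1.3} {s2.2} {s2.3} {s3.1} {s3.2} {s3.3, s4.2} {s4.1}


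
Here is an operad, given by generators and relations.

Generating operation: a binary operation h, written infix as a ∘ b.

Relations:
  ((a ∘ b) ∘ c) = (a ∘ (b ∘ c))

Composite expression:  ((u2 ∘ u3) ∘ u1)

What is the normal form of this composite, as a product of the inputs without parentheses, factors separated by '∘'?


Associativity of h dissolves the nesting; only the u-input order survives.
(u2 ∘ u3) flattens to u2 ∘ u3
((u2 ∘ u3) ∘ u1) flattens to u2 ∘ u3 ∘ u1

u2 ∘ u3 ∘ u1


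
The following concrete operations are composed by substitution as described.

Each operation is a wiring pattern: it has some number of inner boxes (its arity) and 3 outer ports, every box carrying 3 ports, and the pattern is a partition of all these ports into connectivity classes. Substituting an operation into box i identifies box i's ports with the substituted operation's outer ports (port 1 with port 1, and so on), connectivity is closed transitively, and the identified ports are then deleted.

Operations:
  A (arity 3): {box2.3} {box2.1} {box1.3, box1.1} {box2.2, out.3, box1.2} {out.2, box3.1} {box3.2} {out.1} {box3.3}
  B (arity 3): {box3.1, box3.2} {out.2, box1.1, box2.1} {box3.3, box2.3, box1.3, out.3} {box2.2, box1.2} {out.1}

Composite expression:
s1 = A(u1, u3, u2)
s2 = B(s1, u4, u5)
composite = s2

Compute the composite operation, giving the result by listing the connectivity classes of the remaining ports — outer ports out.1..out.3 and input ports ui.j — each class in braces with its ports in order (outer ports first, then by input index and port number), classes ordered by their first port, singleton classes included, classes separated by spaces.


After gluing at B, chains via deleted ports link the u-ports.
after A, the pattern on (u1, u3, u2) reads {out.1} {out.2, u2.1} {out.3, u1.2, u3.2} {u1.1, u1.3} {u2.2} {u2.3} {u3.1} {u3.3} (out.j = its outer ports)
after B, the pattern on (u1, u3, u2, u4, u5) reads {out.1} {out.2, u4.1} {out.3, u1.2, u3.2, u4.3, u5.3} {u1.1, u1.3} {u2.1, u4.2} {u2.2} {u2.3} {u3.1} {u3.3} {u5.1, u5.2} (out.j = its outer ports)

{out.1} {out.2, u4.1} {out.3, u1.2, u3.2, u4.3, u5.3} {u1.1, u1.3} {u2.1, u4.2} {u2.2} {u2.3} {u3.1} {u3.3} {u5.1, u5.2}


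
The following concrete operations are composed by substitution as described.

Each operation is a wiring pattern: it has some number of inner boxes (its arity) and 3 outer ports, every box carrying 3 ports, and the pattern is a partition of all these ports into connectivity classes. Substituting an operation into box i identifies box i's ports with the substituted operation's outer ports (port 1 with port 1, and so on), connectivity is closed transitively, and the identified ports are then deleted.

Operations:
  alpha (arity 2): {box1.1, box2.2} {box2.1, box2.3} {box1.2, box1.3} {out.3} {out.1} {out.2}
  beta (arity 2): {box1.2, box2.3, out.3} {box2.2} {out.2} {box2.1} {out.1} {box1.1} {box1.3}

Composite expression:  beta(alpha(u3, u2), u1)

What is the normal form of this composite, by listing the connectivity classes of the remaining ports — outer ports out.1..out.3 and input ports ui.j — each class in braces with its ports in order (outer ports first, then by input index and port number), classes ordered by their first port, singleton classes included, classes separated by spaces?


{out.1} {out.2} {out.3, u1.3} {u1.1} {u1.2} {u2.1, u2.3} {u2.2, u3.1} {u3.2, u3.3}

Treat the ports identified at beta as solder joints: merge, then drop.
through alpha, on inputs (u3, u2): {out.1} {out.2} {out.3} {u2.1, u2.3} {u2.2, u3.1} {u3.2, u3.3} (out.j = stage outer ports)
through beta, on inputs (u3, u2, u1): {out.1} {out.2} {out.3, u1.3} {u1.1} {u1.2} {u2.1, u2.3} {u2.2, u3.1} {u3.2, u3.3} (out.j = stage outer ports)


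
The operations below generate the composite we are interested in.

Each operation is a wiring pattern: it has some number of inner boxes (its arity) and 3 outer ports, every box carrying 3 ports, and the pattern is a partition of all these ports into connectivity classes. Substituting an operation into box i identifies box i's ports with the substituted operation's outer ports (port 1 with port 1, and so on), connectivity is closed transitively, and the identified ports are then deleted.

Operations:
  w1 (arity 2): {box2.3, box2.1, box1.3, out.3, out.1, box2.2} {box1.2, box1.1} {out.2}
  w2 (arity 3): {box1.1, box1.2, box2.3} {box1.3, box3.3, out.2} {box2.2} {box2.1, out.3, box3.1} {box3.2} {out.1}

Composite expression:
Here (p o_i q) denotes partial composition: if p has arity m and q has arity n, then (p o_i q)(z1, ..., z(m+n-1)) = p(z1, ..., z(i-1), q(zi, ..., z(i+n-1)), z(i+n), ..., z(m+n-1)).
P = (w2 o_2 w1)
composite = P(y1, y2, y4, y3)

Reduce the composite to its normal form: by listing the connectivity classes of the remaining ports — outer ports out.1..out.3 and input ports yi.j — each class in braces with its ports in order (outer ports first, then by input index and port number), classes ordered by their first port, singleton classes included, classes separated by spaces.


{out.1} {out.2, y1.3, y3.3} {out.3, y1.1, y1.2, y2.3, y3.1, y4.1, y4.2, y4.3} {y2.1, y2.2} {y3.2}


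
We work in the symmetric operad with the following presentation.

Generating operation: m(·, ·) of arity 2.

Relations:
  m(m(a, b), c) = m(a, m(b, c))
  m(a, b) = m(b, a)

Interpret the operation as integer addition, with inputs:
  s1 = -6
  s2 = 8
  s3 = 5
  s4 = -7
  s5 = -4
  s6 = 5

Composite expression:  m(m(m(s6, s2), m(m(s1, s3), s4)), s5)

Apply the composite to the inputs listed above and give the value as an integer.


m(s6, s2) = 13
m(s1, s3) = -1
m(m(s1, s3), s4) = -8
m(m(s6, s2), m(m(s1, s3), s4)) = 5
m(m(m(s6, s2), m(m(s1, s3), s4)), s5) = 1

1


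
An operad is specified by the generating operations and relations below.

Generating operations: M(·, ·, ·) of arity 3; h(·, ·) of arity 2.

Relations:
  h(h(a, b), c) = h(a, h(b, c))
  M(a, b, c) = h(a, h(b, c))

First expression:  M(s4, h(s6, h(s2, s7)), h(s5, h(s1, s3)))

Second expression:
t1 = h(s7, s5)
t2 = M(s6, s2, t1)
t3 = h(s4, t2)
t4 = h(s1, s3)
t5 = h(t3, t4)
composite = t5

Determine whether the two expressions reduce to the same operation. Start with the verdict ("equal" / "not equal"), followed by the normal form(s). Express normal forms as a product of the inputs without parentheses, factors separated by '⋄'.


equal — both sides give s4 ⋄ s6 ⋄ s2 ⋄ s7 ⋄ s5 ⋄ s1 ⋄ s3

Reducing the first expression gives s4 ⋄ s6 ⋄ s2 ⋄ s7 ⋄ s5 ⋄ s1 ⋄ s3
Reducing the second expression gives s4 ⋄ s6 ⋄ s2 ⋄ s7 ⋄ s5 ⋄ s1 ⋄ s3
Identical normal forms: equal.


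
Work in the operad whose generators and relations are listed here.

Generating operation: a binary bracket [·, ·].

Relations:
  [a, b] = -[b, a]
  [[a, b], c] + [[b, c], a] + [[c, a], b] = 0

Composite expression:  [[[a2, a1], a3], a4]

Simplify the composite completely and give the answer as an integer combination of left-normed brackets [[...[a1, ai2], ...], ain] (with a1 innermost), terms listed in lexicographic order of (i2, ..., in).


-[[[a1, a2], a3], a4]

A multilinear Lie element is pinned by a1-initial words (a1 innermost).
Composite bracket: [[[a2, a1], a3], a4]
Expanding via [a, b] = ab - ba: 8 signed words (2^3 = 8).
Only words starting with a1 matter:
  the word a1a2a3a4 carries sign -1 and contributes -[[[a1, a2], a3], a4]


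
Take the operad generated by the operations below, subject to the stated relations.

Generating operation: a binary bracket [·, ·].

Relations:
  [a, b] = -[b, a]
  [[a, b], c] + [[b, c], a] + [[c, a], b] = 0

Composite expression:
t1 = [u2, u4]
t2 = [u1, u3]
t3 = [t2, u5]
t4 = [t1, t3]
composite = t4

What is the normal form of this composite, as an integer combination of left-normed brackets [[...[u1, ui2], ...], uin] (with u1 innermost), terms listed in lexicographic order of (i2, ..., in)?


Antisymmetry and Jacobi reduce to u1-anchored left-normed brackets.
Composite bracket: [[u2, u4], [[u1, u3], u5]]
Full expansion: 16 signed words from ab - ba (2^4 = 16).
Words beginning with u1 determine it all:
  word u1u3u5u2u4 has sign -1, contributing -[[[[u1, u3], u5], u2], u4]
  word u1u3u5u4u2 has sign +1, contributing +[[[[u1, u3], u5], u4], u2]

-[[[[u1, u3], u5], u2], u4] + [[[[u1, u3], u5], u4], u2]


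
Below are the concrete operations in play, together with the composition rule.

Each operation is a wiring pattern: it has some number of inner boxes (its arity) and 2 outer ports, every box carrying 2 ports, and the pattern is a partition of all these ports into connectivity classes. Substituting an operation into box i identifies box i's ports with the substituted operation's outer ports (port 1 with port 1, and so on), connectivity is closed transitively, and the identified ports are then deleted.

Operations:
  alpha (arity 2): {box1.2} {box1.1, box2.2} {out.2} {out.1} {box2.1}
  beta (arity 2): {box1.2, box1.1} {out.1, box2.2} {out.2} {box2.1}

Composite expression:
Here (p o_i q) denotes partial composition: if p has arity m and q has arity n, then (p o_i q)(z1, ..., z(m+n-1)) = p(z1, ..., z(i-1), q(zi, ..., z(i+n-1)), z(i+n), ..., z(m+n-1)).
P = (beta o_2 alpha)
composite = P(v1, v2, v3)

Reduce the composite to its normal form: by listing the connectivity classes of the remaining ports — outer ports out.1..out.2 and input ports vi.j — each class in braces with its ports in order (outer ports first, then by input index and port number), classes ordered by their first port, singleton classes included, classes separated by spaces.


Substituting into beta glues patterns; closure does the rest.
the subtree at alpha composes to {out.1} {out.2} {v2.1, v3.2} {v2.2} {v3.1} on (v2, v3); out.j = own outer ports
the subtree at beta composes to {out.1} {out.2} {v1.1, v1.2} {v2.1, v3.2} {v2.2} {v3.1} on (v1, v2, v3); out.j = own outer ports

{out.1} {out.2} {v1.1, v1.2} {v2.1, v3.2} {v2.2} {v3.1}


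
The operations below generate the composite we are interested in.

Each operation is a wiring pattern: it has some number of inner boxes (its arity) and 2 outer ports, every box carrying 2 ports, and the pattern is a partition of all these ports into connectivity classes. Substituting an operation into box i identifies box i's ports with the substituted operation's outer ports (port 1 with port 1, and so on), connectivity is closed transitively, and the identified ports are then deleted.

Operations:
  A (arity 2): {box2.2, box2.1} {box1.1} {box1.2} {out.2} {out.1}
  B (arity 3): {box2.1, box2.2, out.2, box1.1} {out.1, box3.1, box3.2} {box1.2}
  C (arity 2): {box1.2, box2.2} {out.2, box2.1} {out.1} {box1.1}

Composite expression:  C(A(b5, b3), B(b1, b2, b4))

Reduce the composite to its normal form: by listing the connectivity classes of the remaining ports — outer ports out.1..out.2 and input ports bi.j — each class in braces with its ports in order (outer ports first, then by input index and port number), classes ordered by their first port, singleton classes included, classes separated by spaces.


{out.1} {out.2, b4.1, b4.2} {b1.1, b2.1, b2.2} {b1.2} {b3.1, b3.2} {b5.1} {b5.2}

Connectivity passes through glued C-boundaries; trace each wire chain.
stage A: inputs (b5, b3), connectivity {out.1} {out.2} {b3.1, b3.2} {b5.1} {b5.2}, out.j its boundary
stage B: inputs (b1, b2, b4), connectivity {out.1, b4.1, b4.2} {out.2, b1.1, b2.1, b2.2} {b1.2}, out.j its boundary
stage C: inputs (b5, b3, b1, b2, b4), connectivity {out.1} {out.2, b4.1, b4.2} {b1.1, b2.1, b2.2} {b1.2} {b3.1, b3.2} {b5.1} {b5.2}, out.j its boundary


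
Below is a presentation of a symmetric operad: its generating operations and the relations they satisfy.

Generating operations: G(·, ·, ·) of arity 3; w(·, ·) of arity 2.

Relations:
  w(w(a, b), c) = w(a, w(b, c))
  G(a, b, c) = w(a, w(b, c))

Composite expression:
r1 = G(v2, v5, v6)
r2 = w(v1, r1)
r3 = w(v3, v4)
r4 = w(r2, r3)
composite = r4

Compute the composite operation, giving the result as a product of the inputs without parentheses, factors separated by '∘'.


v1 ∘ v2 ∘ v5 ∘ v6 ∘ v3 ∘ v4

The w-tree's shape is irrelevant; the v-reading-order decides.
G(v2, v5, v6) spells out as v2 ∘ v5 ∘ v6
w(v1, G(v2, v5, v6)) spells out as v1 ∘ v2 ∘ v5 ∘ v6
w(v3, v4) spells out as v3 ∘ v4
w(w(v1, G(v2, v5, v6)), w(v3, v4)) spells out as v1 ∘ v2 ∘ v5 ∘ v6 ∘ v3 ∘ v4


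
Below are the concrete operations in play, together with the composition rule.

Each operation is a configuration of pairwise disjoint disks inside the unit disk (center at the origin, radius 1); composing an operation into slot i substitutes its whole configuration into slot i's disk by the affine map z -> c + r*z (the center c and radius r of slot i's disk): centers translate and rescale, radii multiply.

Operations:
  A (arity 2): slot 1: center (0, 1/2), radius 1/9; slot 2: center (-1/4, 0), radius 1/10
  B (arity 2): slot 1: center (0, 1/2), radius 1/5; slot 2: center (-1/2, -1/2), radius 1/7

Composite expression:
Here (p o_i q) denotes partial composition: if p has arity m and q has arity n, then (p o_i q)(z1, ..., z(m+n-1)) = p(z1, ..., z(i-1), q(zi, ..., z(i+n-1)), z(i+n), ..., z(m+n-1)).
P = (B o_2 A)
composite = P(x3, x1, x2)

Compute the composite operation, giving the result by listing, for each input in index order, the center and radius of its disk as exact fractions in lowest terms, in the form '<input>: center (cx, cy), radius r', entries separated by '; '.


x1: center (-1/2, -3/7), radius 1/63; x2: center (-15/28, -1/2), radius 1/70; x3: center (0, 1/2), radius 1/5

Nesting under B composes maps z -> c + r*z down each x-path.
for x3, the 1-step affine chain lands on center (0, 1/2), radius 1/5
for x1, the 2-step affine chain lands on center (-1/2, -3/7), radius 1/63
for x2, the 2-step affine chain lands on center (-15/28, -1/2), radius 1/70


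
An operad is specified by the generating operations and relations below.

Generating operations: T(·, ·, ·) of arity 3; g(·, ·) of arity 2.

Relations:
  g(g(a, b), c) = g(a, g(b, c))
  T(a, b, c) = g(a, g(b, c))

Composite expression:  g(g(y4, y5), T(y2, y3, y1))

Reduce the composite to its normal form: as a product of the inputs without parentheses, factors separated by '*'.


Under associativity of g, the answer is the y's in reading order.
g(y4, y5) flattens to y4 * y5
T(y2, y3, y1) flattens to y2 * y3 * y1
g(g(y4, y5), T(y2, y3, y1)) flattens to y4 * y5 * y2 * y3 * y1

y4 * y5 * y2 * y3 * y1


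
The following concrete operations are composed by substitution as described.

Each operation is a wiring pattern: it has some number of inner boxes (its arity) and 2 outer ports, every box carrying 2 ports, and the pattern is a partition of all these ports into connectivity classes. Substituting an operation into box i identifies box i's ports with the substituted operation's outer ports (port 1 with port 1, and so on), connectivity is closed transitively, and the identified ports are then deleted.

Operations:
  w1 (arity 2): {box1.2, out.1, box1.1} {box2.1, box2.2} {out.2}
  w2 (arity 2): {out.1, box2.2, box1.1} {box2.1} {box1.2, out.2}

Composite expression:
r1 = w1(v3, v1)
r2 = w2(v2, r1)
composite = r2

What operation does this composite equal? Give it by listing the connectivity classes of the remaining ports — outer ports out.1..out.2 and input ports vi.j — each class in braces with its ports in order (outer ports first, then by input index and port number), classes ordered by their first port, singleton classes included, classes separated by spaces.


{out.1, v2.1} {out.2, v2.2} {v1.1, v1.2} {v3.1, v3.2}

Reachability decides: close wires over w2-identified ports.
after w1, the pattern on (v3, v1) reads {out.1, v3.1, v3.2} {out.2} {v1.1, v1.2} (out.j = its outer ports)
after w2, the pattern on (v2, v3, v1) reads {out.1, v2.1} {out.2, v2.2} {v1.1, v1.2} {v3.1, v3.2} (out.j = its outer ports)


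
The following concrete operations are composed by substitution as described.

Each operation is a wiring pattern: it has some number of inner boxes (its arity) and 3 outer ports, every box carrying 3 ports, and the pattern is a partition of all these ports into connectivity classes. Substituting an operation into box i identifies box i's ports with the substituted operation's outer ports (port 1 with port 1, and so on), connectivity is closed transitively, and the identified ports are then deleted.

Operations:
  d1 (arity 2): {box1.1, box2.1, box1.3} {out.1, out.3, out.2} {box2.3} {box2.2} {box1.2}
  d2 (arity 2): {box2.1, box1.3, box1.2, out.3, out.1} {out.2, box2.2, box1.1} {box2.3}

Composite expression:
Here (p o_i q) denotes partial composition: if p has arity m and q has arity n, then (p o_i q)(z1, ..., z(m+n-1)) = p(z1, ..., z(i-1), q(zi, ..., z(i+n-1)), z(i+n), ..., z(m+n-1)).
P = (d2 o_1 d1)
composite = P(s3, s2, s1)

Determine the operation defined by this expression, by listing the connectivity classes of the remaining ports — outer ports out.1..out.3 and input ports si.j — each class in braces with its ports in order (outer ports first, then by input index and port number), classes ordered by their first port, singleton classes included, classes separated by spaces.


{out.1, out.2, out.3, s1.1, s1.2} {s1.3} {s2.1, s3.1, s3.3} {s2.2} {s2.3} {s3.2}

Substituting into d2 glues patterns; closure does the rest.
composing d1 on (s3, s2), with out.j its own outer ports: {out.1, out.2, out.3} {s2.1, s3.1, s3.3} {s2.2} {s2.3} {s3.2}
composing d2 on (s3, s2, s1), with out.j its own outer ports: {out.1, out.2, out.3, s1.1, s1.2} {s1.3} {s2.1, s3.1, s3.3} {s2.2} {s2.3} {s3.2}


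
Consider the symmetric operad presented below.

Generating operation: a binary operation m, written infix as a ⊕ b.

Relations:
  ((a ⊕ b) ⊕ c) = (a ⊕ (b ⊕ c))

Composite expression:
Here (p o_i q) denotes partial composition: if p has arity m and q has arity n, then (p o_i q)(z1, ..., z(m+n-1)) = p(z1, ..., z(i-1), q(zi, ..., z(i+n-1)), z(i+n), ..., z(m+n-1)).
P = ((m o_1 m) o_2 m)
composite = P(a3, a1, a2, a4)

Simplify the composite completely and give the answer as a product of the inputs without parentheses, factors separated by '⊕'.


a3 ⊕ a1 ⊕ a2 ⊕ a4

The m-tree's shape is irrelevant; the a-reading-order decides.
(a1 ⊕ a2) flattens to a1 ⊕ a2
(a3 ⊕ (a1 ⊕ a2)) flattens to a3 ⊕ a1 ⊕ a2
((a3 ⊕ (a1 ⊕ a2)) ⊕ a4) flattens to a3 ⊕ a1 ⊕ a2 ⊕ a4


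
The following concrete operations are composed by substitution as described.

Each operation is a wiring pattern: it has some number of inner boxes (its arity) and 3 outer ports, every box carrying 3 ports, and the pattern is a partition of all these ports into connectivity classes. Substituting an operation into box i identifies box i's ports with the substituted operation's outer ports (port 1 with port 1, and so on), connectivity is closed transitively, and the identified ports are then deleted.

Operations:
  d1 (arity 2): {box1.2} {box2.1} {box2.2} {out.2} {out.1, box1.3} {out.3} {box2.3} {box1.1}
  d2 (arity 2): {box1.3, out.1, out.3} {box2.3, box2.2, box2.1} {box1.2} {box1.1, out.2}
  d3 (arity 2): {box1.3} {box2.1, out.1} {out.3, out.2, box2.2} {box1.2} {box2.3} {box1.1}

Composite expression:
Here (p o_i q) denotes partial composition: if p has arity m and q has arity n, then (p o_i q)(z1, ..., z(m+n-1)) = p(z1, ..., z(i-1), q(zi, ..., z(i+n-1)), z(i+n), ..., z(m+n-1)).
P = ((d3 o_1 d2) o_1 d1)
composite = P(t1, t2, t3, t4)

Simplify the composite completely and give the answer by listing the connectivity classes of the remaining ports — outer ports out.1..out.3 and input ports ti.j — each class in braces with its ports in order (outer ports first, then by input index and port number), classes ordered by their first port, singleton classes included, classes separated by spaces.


{out.1, t4.1} {out.2, out.3, t4.2} {t1.1} {t1.2} {t1.3} {t2.1} {t2.2} {t2.3} {t3.1, t3.2, t3.3} {t4.3}

Connectivity passes through glued d3-boundaries; trace each wire chain.
stage d1: inputs (t1, t2), connectivity {out.1, t1.3} {out.2} {out.3} {t1.1} {t1.2} {t2.1} {t2.2} {t2.3}, out.j its boundary
stage d2: inputs (t1, t2, t3), connectivity {out.1, out.3} {out.2, t1.3} {t1.1} {t1.2} {t2.1} {t2.2} {t2.3} {t3.1, t3.2, t3.3}, out.j its boundary
stage d3: inputs (t1, t2, t3, t4), connectivity {out.1, t4.1} {out.2, out.3, t4.2} {t1.1} {t1.2} {t1.3} {t2.1} {t2.2} {t2.3} {t3.1, t3.2, t3.3} {t4.3}, out.j its boundary


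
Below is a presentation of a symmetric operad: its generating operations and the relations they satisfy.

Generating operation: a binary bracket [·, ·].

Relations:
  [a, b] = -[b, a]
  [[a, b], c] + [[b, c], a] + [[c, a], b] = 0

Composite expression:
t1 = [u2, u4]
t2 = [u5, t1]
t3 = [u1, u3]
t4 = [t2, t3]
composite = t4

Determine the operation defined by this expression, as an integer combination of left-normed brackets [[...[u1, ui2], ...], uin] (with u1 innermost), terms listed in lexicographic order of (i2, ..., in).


Expand each bracket as ab - ba; the u1-initial words give the coefficients.
Composite bracket: [[u5, [u2, u4]], [u1, u3]]
Under [a, b] = ab - ba we get 16 signed associative words (2^4 = 16).
Coefficients come from the u1-initial words:
  u1u3u2u4u5 (sign +1) contributes +[[[[u1, u3], u2], u4], u5]
  u1u3u4u2u5 (sign -1) contributes -[[[[u1, u3], u4], u2], u5]
  u1u3u5u2u4 (sign -1) contributes -[[[[u1, u3], u5], u2], u4]
  u1u3u5u4u2 (sign +1) contributes +[[[[u1, u3], u5], u4], u2]

[[[[u1, u3], u2], u4], u5] - [[[[u1, u3], u4], u2], u5] - [[[[u1, u3], u5], u2], u4] + [[[[u1, u3], u5], u4], u2]


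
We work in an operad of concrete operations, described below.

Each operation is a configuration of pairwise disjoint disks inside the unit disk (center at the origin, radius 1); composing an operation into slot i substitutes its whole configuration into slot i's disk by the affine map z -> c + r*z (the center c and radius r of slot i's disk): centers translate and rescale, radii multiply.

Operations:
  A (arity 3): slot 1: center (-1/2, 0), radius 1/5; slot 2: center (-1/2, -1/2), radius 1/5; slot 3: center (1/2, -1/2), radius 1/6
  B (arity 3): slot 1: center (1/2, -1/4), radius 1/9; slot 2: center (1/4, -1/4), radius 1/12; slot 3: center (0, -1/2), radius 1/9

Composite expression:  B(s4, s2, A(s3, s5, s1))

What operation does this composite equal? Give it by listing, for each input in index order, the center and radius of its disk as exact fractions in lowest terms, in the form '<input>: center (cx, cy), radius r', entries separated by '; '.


s1: center (1/18, -5/9), radius 1/54; s2: center (1/4, -1/4), radius 1/12; s3: center (-1/18, -1/2), radius 1/45; s4: center (1/2, -1/4), radius 1/9; s5: center (-1/18, -5/9), radius 1/45

Below B, radii multiply path by path; the s-disk centers shift.
s4: after 1 affine step, its disk has center (1/2, -1/4), radius 1/9
s2: after 1 affine step, its disk has center (1/4, -1/4), radius 1/12
s3: after 2 affine steps, its disk has center (-1/18, -1/2), radius 1/45
s5: after 2 affine steps, its disk has center (-1/18, -5/9), radius 1/45
s1: after 2 affine steps, its disk has center (1/18, -5/9), radius 1/54


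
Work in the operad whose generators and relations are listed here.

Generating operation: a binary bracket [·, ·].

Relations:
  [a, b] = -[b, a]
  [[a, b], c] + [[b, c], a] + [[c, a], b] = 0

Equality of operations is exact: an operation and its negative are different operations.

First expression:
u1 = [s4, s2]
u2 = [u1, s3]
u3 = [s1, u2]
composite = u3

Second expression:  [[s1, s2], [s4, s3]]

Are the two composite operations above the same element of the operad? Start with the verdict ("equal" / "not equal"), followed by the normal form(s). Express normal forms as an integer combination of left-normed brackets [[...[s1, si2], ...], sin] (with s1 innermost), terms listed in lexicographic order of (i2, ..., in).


not equal; the first gives -[[[s1, s2], s4], s3] + [[[s1, s3], s2], s4] - [[[s1, s3], s4], s2] + [[[s1, s4], s2], s3] and the second -[[[s1, s2], s3], s4] + [[[s1, s2], s4], s3]


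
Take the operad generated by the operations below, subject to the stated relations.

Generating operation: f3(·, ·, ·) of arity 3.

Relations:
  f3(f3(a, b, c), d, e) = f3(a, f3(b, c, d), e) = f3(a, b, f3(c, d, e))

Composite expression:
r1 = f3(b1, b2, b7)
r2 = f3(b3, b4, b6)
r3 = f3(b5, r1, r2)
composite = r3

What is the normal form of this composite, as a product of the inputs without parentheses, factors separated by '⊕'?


b5 ⊕ b1 ⊕ b2 ⊕ b7 ⊕ b3 ⊕ b4 ⊕ b6


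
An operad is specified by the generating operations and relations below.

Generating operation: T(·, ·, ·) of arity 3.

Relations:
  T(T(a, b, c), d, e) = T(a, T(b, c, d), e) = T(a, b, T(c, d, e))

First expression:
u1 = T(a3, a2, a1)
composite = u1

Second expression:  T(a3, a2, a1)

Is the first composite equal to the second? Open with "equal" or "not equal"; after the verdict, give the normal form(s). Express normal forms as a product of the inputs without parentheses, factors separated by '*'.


equal: each reduces to a3 * a2 * a1

The first composite normalizes to a3 * a2 * a1
The second composite normalizes to a3 * a2 * a1
One common form — equal.


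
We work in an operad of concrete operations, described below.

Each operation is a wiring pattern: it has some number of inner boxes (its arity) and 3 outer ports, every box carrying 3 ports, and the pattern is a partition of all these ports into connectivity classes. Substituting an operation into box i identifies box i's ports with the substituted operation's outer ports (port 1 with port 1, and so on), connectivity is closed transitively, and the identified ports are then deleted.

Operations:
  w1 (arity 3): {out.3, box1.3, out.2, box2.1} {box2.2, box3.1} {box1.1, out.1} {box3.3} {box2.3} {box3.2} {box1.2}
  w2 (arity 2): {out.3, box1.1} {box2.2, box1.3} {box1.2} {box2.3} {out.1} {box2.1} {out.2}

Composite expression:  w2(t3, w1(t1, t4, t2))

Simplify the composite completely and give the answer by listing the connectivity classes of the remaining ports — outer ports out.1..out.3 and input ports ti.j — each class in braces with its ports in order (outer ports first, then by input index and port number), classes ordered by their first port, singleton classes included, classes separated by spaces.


{out.1} {out.2} {out.3, t3.1} {t1.1} {t1.2} {t1.3, t3.3, t4.1} {t2.1, t4.2} {t2.2} {t2.3} {t3.2} {t4.3}

Connectivity passes through glued w2-boundaries; trace each wire chain.
w1 over (t1, t4, t2) gives {out.1, t1.1} {out.2, out.3, t1.3, t4.1} {t1.2} {t2.1, t4.2} {t2.2} {t2.3} {t4.3}, out.j being that stage's outer ports
w2 over (t3, t1, t4, t2) gives {out.1} {out.2} {out.3, t3.1} {t1.1} {t1.2} {t1.3, t3.3, t4.1} {t2.1, t4.2} {t2.2} {t2.3} {t3.2} {t4.3}, out.j being that stage's outer ports


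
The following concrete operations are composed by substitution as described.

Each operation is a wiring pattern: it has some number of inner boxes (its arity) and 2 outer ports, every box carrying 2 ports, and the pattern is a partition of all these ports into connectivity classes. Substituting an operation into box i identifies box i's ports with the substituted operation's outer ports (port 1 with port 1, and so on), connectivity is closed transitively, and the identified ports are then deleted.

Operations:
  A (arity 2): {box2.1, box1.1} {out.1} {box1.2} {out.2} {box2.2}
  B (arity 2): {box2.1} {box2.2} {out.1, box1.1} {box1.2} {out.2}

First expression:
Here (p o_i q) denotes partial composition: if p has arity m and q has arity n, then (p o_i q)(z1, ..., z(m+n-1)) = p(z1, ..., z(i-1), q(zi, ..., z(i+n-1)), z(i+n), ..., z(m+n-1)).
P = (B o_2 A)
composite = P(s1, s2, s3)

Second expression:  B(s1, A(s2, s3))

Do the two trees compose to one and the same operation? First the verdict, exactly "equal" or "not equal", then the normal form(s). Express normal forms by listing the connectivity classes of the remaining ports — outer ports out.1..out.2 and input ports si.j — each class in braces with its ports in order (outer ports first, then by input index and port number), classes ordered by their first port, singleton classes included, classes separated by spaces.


equal — both sides give {out.1, s1.1} {out.2} {s1.2} {s2.1, s3.1} {s2.2} {s3.2}

The first composite normalizes to {out.1, s1.1} {out.2} {s1.2} {s2.1, s3.1} {s2.2} {s3.2}
The second composite normalizes to {out.1, s1.1} {out.2} {s1.2} {s2.1, s3.1} {s2.2} {s3.2}
One common form — equal.


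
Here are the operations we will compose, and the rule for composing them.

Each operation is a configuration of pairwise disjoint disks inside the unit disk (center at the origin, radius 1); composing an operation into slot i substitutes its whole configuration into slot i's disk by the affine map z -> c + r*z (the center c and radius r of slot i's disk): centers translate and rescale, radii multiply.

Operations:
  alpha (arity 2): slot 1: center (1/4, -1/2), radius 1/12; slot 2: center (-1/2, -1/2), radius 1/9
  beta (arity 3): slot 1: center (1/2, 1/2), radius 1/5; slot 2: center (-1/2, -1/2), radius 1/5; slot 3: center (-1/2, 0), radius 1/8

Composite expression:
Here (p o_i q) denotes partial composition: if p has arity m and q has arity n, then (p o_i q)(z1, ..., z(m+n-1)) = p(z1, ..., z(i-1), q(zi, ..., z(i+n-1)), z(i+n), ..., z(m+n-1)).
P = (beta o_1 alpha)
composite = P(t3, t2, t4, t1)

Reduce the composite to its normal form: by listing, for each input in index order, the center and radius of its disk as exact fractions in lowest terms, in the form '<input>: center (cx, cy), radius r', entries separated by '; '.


t1: center (-1/2, 0), radius 1/8; t2: center (2/5, 2/5), radius 1/45; t3: center (11/20, 2/5), radius 1/60; t4: center (-1/2, -1/2), radius 1/5

Nesting under beta composes maps z -> c + r*z down each t-path.
t3 passes through 2 substitutions, ending at center (11/20, 2/5), radius 1/60
t2 passes through 2 substitutions, ending at center (2/5, 2/5), radius 1/45
t4 passes through 1 substitution, ending at center (-1/2, -1/2), radius 1/5
t1 passes through 1 substitution, ending at center (-1/2, 0), radius 1/8


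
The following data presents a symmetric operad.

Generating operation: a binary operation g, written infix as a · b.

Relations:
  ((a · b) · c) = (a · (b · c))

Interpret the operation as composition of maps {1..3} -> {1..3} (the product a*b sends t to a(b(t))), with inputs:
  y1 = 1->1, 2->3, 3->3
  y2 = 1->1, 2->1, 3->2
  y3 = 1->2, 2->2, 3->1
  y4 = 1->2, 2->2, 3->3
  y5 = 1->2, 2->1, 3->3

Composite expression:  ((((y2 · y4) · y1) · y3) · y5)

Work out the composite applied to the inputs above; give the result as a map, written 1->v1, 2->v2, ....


1->2, 2->2, 3->1

(y2 · y4) = 1->1, 2->1, 3->2
((y2 · y4) · y1) = 1->1, 2->2, 3->2
(((y2 · y4) · y1) · y3) = 1->2, 2->2, 3->1
((((y2 · y4) · y1) · y3) · y5) = 1->2, 2->2, 3->1


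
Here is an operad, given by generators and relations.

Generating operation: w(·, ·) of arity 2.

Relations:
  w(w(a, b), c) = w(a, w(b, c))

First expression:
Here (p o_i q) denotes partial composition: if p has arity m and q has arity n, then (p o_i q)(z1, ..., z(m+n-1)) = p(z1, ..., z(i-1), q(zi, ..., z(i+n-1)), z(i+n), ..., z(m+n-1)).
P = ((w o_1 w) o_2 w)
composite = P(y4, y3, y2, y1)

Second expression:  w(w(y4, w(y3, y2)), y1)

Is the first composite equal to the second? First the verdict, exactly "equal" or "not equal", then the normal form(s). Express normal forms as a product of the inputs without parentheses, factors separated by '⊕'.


equal; both compose to y4 ⊕ y3 ⊕ y2 ⊕ y1

In normal form, the first expression is y4 ⊕ y3 ⊕ y2 ⊕ y1
In normal form, the second expression is y4 ⊕ y3 ⊕ y2 ⊕ y1
The normal forms match — equal.


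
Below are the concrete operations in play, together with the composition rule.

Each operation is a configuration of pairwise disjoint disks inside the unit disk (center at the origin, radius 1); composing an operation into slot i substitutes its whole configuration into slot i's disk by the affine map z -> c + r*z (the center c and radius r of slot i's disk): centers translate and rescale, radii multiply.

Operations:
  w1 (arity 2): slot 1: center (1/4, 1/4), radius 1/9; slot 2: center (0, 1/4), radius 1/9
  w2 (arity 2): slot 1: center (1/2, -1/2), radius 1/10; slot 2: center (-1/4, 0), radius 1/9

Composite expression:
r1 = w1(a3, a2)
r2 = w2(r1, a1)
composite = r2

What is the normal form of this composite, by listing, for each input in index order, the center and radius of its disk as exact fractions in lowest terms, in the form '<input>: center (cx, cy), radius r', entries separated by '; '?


a1: center (-1/4, 0), radius 1/9; a2: center (1/2, -19/40), radius 1/90; a3: center (21/40, -19/40), radius 1/90


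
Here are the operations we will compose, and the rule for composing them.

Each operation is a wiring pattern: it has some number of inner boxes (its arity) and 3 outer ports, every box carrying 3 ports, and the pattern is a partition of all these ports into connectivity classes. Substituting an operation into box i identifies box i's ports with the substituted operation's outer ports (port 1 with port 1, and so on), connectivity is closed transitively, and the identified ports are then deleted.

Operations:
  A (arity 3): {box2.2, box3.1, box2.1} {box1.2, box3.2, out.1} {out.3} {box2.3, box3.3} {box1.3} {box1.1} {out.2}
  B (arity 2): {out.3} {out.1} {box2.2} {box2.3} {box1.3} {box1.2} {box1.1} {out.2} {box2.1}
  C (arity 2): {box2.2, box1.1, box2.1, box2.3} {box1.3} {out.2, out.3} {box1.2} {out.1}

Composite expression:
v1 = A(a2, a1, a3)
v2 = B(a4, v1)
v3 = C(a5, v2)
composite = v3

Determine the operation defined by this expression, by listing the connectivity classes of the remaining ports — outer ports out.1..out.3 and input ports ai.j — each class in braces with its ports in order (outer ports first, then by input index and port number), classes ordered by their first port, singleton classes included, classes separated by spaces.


Two ports join when wires chain via C-identified ports.
after A, the pattern on (a2, a1, a3) reads {out.1, a2.2, a3.2} {out.2} {out.3} {a1.1, a1.2, a3.1} {a1.3, a3.3} {a2.1} {a2.3} (out.j = its outer ports)
after B, the pattern on (a4, a2, a1, a3) reads {out.1} {out.2} {out.3} {a1.1, a1.2, a3.1} {a1.3, a3.3} {a2.1} {a2.2, a3.2} {a2.3} {a4.1} {a4.2} {a4.3} (out.j = its outer ports)
after C, the pattern on (a5, a4, a2, a1, a3) reads {out.1} {out.2, out.3} {a1.1, a1.2, a3.1} {a1.3, a3.3} {a2.1} {a2.2, a3.2} {a2.3} {a4.1} {a4.2} {a4.3} {a5.1} {a5.2} {a5.3} (out.j = its outer ports)

{out.1} {out.2, out.3} {a1.1, a1.2, a3.1} {a1.3, a3.3} {a2.1} {a2.2, a3.2} {a2.3} {a4.1} {a4.2} {a4.3} {a5.1} {a5.2} {a5.3}
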